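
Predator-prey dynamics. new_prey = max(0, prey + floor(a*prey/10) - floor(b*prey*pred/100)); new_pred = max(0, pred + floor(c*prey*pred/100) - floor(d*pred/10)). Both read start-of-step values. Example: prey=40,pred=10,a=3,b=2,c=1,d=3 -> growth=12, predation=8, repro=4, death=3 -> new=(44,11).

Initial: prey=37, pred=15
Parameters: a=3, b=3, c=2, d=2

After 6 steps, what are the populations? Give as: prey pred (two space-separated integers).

Answer: 0 24

Derivation:
Step 1: prey: 37+11-16=32; pred: 15+11-3=23
Step 2: prey: 32+9-22=19; pred: 23+14-4=33
Step 3: prey: 19+5-18=6; pred: 33+12-6=39
Step 4: prey: 6+1-7=0; pred: 39+4-7=36
Step 5: prey: 0+0-0=0; pred: 36+0-7=29
Step 6: prey: 0+0-0=0; pred: 29+0-5=24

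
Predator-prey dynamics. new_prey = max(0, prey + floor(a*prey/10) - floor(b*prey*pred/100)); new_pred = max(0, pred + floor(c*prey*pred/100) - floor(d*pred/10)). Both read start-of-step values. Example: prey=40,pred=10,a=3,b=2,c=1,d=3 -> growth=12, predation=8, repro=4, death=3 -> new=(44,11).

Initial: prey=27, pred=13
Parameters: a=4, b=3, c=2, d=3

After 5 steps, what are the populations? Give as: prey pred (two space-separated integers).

Answer: 7 25

Derivation:
Step 1: prey: 27+10-10=27; pred: 13+7-3=17
Step 2: prey: 27+10-13=24; pred: 17+9-5=21
Step 3: prey: 24+9-15=18; pred: 21+10-6=25
Step 4: prey: 18+7-13=12; pred: 25+9-7=27
Step 5: prey: 12+4-9=7; pred: 27+6-8=25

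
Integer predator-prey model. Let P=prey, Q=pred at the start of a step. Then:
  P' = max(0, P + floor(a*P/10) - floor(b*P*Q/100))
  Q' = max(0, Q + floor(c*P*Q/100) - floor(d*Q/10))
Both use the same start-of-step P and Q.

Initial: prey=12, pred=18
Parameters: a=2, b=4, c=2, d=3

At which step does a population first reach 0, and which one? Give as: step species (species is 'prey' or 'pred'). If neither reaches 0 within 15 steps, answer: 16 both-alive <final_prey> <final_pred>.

Step 1: prey: 12+2-8=6; pred: 18+4-5=17
Step 2: prey: 6+1-4=3; pred: 17+2-5=14
Step 3: prey: 3+0-1=2; pred: 14+0-4=10
Step 4: prey: 2+0-0=2; pred: 10+0-3=7
Step 5: prey: 2+0-0=2; pred: 7+0-2=5
Step 6: prey: 2+0-0=2; pred: 5+0-1=4
Step 7: prey: 2+0-0=2; pred: 4+0-1=3
Step 8: prey: 2+0-0=2; pred: 3+0-0=3
Steps 9-15: state stable at prey=2, pred=3 (no change)
No extinction within 15 steps

Answer: 16 both-alive 2 3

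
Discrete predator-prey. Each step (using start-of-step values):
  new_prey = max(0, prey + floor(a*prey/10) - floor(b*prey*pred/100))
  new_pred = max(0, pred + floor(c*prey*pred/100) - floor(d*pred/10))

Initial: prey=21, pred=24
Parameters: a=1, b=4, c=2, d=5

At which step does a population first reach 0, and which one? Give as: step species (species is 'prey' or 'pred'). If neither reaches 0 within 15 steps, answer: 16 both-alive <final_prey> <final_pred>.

Answer: 16 both-alive 1 1

Derivation:
Step 1: prey: 21+2-20=3; pred: 24+10-12=22
Step 2: prey: 3+0-2=1; pred: 22+1-11=12
Step 3: prey: 1+0-0=1; pred: 12+0-6=6
Step 4: prey: 1+0-0=1; pred: 6+0-3=3
Step 5: prey: 1+0-0=1; pred: 3+0-1=2
Step 6: prey: 1+0-0=1; pred: 2+0-1=1
Step 7: prey: 1+0-0=1; pred: 1+0-0=1
Steps 8-15: state stable at prey=1, pred=1 (no change)
No extinction within 15 steps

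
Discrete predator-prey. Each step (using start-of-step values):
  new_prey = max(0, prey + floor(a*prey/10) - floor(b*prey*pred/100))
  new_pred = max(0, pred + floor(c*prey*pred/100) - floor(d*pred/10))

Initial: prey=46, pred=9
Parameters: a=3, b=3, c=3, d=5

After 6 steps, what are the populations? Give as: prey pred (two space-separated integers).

Step 1: prey: 46+13-12=47; pred: 9+12-4=17
Step 2: prey: 47+14-23=38; pred: 17+23-8=32
Step 3: prey: 38+11-36=13; pred: 32+36-16=52
Step 4: prey: 13+3-20=0; pred: 52+20-26=46
Step 5: prey: 0+0-0=0; pred: 46+0-23=23
Step 6: prey: 0+0-0=0; pred: 23+0-11=12

Answer: 0 12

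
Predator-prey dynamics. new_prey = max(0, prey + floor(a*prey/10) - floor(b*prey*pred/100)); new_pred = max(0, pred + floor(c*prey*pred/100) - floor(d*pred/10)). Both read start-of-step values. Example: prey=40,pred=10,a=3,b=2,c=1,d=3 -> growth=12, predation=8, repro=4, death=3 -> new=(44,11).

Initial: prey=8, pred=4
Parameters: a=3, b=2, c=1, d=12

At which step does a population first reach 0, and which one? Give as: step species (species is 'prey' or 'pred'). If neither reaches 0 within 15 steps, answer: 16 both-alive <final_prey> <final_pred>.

Answer: 1 pred

Derivation:
Step 1: prey: 8+2-0=10; pred: 4+0-4=0
First extinction: pred at step 1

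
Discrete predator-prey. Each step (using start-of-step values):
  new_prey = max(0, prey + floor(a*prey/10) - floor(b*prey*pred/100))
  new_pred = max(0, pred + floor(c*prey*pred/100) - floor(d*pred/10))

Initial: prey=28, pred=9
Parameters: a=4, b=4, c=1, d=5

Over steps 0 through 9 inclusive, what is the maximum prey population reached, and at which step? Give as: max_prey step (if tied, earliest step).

Step 1: prey: 28+11-10=29; pred: 9+2-4=7
Step 2: prey: 29+11-8=32; pred: 7+2-3=6
Step 3: prey: 32+12-7=37; pred: 6+1-3=4
Step 4: prey: 37+14-5=46; pred: 4+1-2=3
Step 5: prey: 46+18-5=59; pred: 3+1-1=3
Step 6: prey: 59+23-7=75; pred: 3+1-1=3
Step 7: prey: 75+30-9=96; pred: 3+2-1=4
Step 8: prey: 96+38-15=119; pred: 4+3-2=5
Step 9: prey: 119+47-23=143; pred: 5+5-2=8
Max prey = 143 at step 9

Answer: 143 9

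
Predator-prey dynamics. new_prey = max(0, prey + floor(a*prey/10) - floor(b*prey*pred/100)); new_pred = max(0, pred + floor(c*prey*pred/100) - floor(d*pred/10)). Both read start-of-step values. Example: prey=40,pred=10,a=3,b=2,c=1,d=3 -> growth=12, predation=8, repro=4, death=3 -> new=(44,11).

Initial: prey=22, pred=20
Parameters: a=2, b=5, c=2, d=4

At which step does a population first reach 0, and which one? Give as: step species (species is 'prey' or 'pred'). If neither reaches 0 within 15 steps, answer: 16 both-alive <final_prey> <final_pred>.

Step 1: prey: 22+4-22=4; pred: 20+8-8=20
Step 2: prey: 4+0-4=0; pred: 20+1-8=13
First extinction: prey at step 2

Answer: 2 prey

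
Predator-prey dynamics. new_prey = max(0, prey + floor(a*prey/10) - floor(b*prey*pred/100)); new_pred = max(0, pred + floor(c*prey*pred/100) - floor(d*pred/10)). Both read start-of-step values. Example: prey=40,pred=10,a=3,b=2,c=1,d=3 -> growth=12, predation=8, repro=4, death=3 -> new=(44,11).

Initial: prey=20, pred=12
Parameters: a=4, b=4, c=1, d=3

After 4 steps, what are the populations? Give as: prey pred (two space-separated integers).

Step 1: prey: 20+8-9=19; pred: 12+2-3=11
Step 2: prey: 19+7-8=18; pred: 11+2-3=10
Step 3: prey: 18+7-7=18; pred: 10+1-3=8
Step 4: prey: 18+7-5=20; pred: 8+1-2=7

Answer: 20 7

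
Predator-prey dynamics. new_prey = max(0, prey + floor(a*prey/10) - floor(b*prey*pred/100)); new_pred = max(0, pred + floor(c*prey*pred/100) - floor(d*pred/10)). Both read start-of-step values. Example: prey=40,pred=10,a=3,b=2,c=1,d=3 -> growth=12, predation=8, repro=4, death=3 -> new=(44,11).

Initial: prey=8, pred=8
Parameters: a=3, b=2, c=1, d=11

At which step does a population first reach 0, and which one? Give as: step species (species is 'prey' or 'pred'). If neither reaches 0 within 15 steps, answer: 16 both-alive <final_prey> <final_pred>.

Answer: 1 pred

Derivation:
Step 1: prey: 8+2-1=9; pred: 8+0-8=0
First extinction: pred at step 1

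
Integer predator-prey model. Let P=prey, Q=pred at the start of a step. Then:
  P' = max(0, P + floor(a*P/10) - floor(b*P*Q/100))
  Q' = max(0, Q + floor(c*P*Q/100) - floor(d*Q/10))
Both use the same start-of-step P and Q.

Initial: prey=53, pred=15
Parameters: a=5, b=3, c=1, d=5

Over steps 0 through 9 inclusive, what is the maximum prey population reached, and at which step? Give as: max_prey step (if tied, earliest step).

Step 1: prey: 53+26-23=56; pred: 15+7-7=15
Step 2: prey: 56+28-25=59; pred: 15+8-7=16
Step 3: prey: 59+29-28=60; pred: 16+9-8=17
Step 4: prey: 60+30-30=60; pred: 17+10-8=19
Step 5: prey: 60+30-34=56; pred: 19+11-9=21
Step 6: prey: 56+28-35=49; pred: 21+11-10=22
Step 7: prey: 49+24-32=41; pred: 22+10-11=21
Step 8: prey: 41+20-25=36; pred: 21+8-10=19
Step 9: prey: 36+18-20=34; pred: 19+6-9=16
Max prey = 60 at step 3

Answer: 60 3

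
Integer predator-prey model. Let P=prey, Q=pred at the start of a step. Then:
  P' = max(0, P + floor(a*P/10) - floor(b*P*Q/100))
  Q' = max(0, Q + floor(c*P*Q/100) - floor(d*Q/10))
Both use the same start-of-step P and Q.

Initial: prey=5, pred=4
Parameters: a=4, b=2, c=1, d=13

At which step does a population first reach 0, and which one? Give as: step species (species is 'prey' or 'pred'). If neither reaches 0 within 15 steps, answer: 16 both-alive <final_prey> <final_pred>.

Answer: 1 pred

Derivation:
Step 1: prey: 5+2-0=7; pred: 4+0-5=0
First extinction: pred at step 1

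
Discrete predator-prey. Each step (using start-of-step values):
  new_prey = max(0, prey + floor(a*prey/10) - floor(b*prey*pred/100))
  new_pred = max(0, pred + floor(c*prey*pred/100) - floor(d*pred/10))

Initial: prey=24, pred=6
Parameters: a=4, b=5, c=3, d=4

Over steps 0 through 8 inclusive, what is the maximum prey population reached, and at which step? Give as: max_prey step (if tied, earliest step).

Step 1: prey: 24+9-7=26; pred: 6+4-2=8
Step 2: prey: 26+10-10=26; pred: 8+6-3=11
Step 3: prey: 26+10-14=22; pred: 11+8-4=15
Step 4: prey: 22+8-16=14; pred: 15+9-6=18
Step 5: prey: 14+5-12=7; pred: 18+7-7=18
Step 6: prey: 7+2-6=3; pred: 18+3-7=14
Step 7: prey: 3+1-2=2; pred: 14+1-5=10
Step 8: prey: 2+0-1=1; pred: 10+0-4=6
Max prey = 26 at step 1

Answer: 26 1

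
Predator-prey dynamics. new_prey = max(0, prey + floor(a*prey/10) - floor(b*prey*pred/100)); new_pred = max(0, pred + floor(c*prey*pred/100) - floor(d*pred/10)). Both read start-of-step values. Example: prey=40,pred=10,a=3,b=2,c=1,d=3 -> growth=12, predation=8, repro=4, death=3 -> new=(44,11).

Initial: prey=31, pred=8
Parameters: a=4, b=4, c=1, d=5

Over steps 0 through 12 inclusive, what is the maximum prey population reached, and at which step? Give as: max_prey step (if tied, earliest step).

Step 1: prey: 31+12-9=34; pred: 8+2-4=6
Step 2: prey: 34+13-8=39; pred: 6+2-3=5
Step 3: prey: 39+15-7=47; pred: 5+1-2=4
Step 4: prey: 47+18-7=58; pred: 4+1-2=3
Step 5: prey: 58+23-6=75; pred: 3+1-1=3
Step 6: prey: 75+30-9=96; pred: 3+2-1=4
Step 7: prey: 96+38-15=119; pred: 4+3-2=5
Step 8: prey: 119+47-23=143; pred: 5+5-2=8
Step 9: prey: 143+57-45=155; pred: 8+11-4=15
Step 10: prey: 155+62-93=124; pred: 15+23-7=31
Step 11: prey: 124+49-153=20; pred: 31+38-15=54
Step 12: prey: 20+8-43=0; pred: 54+10-27=37
Max prey = 155 at step 9

Answer: 155 9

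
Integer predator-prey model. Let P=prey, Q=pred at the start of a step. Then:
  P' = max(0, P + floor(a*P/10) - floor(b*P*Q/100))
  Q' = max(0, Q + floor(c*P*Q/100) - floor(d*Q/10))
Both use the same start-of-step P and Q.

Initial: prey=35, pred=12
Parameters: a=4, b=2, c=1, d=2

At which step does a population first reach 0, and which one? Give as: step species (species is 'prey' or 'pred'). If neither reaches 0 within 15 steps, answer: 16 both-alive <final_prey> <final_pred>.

Step 1: prey: 35+14-8=41; pred: 12+4-2=14
Step 2: prey: 41+16-11=46; pred: 14+5-2=17
Step 3: prey: 46+18-15=49; pred: 17+7-3=21
Step 4: prey: 49+19-20=48; pred: 21+10-4=27
Step 5: prey: 48+19-25=42; pred: 27+12-5=34
Step 6: prey: 42+16-28=30; pred: 34+14-6=42
Step 7: prey: 30+12-25=17; pred: 42+12-8=46
Step 8: prey: 17+6-15=8; pred: 46+7-9=44
Step 9: prey: 8+3-7=4; pred: 44+3-8=39
Step 10: prey: 4+1-3=2; pred: 39+1-7=33
Step 11: prey: 2+0-1=1; pred: 33+0-6=27
Step 12: prey: 1+0-0=1; pred: 27+0-5=22
Step 13: prey: 1+0-0=1; pred: 22+0-4=18
Step 14: prey: 1+0-0=1; pred: 18+0-3=15
Step 15: prey: 1+0-0=1; pred: 15+0-3=12
No extinction within 15 steps

Answer: 16 both-alive 1 12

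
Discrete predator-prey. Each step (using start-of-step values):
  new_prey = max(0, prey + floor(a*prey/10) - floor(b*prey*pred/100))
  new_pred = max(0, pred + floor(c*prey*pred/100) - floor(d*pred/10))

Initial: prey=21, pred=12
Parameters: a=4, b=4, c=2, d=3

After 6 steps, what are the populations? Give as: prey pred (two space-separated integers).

Step 1: prey: 21+8-10=19; pred: 12+5-3=14
Step 2: prey: 19+7-10=16; pred: 14+5-4=15
Step 3: prey: 16+6-9=13; pred: 15+4-4=15
Step 4: prey: 13+5-7=11; pred: 15+3-4=14
Step 5: prey: 11+4-6=9; pred: 14+3-4=13
Step 6: prey: 9+3-4=8; pred: 13+2-3=12

Answer: 8 12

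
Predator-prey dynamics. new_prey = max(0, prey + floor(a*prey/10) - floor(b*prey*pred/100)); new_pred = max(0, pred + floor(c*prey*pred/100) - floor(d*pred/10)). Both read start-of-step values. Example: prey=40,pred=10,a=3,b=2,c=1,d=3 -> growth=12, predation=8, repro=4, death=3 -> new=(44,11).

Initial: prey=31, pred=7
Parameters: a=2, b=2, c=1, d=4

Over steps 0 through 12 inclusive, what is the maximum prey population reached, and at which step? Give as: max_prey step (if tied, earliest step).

Step 1: prey: 31+6-4=33; pred: 7+2-2=7
Step 2: prey: 33+6-4=35; pred: 7+2-2=7
Step 3: prey: 35+7-4=38; pred: 7+2-2=7
Step 4: prey: 38+7-5=40; pred: 7+2-2=7
Step 5: prey: 40+8-5=43; pred: 7+2-2=7
Step 6: prey: 43+8-6=45; pred: 7+3-2=8
Step 7: prey: 45+9-7=47; pred: 8+3-3=8
Step 8: prey: 47+9-7=49; pred: 8+3-3=8
Step 9: prey: 49+9-7=51; pred: 8+3-3=8
Step 10: prey: 51+10-8=53; pred: 8+4-3=9
Step 11: prey: 53+10-9=54; pred: 9+4-3=10
Step 12: prey: 54+10-10=54; pred: 10+5-4=11
Max prey = 54 at step 11

Answer: 54 11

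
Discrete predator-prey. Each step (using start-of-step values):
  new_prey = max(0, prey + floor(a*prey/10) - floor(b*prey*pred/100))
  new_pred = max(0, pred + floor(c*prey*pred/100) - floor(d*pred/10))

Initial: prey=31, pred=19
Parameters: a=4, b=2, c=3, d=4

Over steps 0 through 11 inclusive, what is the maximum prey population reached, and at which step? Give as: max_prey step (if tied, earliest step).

Step 1: prey: 31+12-11=32; pred: 19+17-7=29
Step 2: prey: 32+12-18=26; pred: 29+27-11=45
Step 3: prey: 26+10-23=13; pred: 45+35-18=62
Step 4: prey: 13+5-16=2; pred: 62+24-24=62
Step 5: prey: 2+0-2=0; pred: 62+3-24=41
Step 6: prey: 0+0-0=0; pred: 41+0-16=25
Step 7: prey: 0+0-0=0; pred: 25+0-10=15
Step 8: prey: 0+0-0=0; pred: 15+0-6=9
Step 9: prey: 0+0-0=0; pred: 9+0-3=6
Step 10: prey: 0+0-0=0; pred: 6+0-2=4
Step 11: prey: 0+0-0=0; pred: 4+0-1=3
Max prey = 32 at step 1

Answer: 32 1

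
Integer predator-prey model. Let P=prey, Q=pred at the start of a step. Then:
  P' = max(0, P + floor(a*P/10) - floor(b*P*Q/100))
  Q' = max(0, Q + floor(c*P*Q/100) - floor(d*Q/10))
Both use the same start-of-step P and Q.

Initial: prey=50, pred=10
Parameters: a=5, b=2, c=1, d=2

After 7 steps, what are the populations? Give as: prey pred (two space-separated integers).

Answer: 0 79

Derivation:
Step 1: prey: 50+25-10=65; pred: 10+5-2=13
Step 2: prey: 65+32-16=81; pred: 13+8-2=19
Step 3: prey: 81+40-30=91; pred: 19+15-3=31
Step 4: prey: 91+45-56=80; pred: 31+28-6=53
Step 5: prey: 80+40-84=36; pred: 53+42-10=85
Step 6: prey: 36+18-61=0; pred: 85+30-17=98
Step 7: prey: 0+0-0=0; pred: 98+0-19=79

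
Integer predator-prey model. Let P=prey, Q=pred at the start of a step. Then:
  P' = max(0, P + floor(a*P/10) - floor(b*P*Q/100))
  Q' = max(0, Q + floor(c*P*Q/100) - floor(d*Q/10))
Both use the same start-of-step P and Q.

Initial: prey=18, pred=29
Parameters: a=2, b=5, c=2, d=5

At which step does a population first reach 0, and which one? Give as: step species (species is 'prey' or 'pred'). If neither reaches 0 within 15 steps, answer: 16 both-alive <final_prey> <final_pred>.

Step 1: prey: 18+3-26=0; pred: 29+10-14=25
First extinction: prey at step 1

Answer: 1 prey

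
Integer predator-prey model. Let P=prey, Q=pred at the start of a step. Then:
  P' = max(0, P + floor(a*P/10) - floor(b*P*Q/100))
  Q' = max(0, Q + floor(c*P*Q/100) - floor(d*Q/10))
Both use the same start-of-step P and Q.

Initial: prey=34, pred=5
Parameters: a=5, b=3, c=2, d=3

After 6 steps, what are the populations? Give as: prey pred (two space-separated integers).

Answer: 0 80

Derivation:
Step 1: prey: 34+17-5=46; pred: 5+3-1=7
Step 2: prey: 46+23-9=60; pred: 7+6-2=11
Step 3: prey: 60+30-19=71; pred: 11+13-3=21
Step 4: prey: 71+35-44=62; pred: 21+29-6=44
Step 5: prey: 62+31-81=12; pred: 44+54-13=85
Step 6: prey: 12+6-30=0; pred: 85+20-25=80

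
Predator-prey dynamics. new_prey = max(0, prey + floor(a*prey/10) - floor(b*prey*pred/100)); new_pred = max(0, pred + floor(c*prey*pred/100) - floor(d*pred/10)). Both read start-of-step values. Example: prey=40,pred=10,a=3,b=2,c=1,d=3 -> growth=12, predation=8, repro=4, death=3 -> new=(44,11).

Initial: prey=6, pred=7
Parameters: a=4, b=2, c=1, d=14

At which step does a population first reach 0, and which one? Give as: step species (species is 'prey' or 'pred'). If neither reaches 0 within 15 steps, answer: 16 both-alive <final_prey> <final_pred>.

Answer: 1 pred

Derivation:
Step 1: prey: 6+2-0=8; pred: 7+0-9=0
First extinction: pred at step 1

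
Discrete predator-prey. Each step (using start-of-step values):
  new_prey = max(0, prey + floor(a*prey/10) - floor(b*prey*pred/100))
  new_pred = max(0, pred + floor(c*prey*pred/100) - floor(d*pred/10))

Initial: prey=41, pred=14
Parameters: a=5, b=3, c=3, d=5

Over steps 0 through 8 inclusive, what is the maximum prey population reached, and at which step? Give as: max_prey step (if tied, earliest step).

Step 1: prey: 41+20-17=44; pred: 14+17-7=24
Step 2: prey: 44+22-31=35; pred: 24+31-12=43
Step 3: prey: 35+17-45=7; pred: 43+45-21=67
Step 4: prey: 7+3-14=0; pred: 67+14-33=48
Step 5: prey: 0+0-0=0; pred: 48+0-24=24
Step 6: prey: 0+0-0=0; pred: 24+0-12=12
Step 7: prey: 0+0-0=0; pred: 12+0-6=6
Step 8: prey: 0+0-0=0; pred: 6+0-3=3
Max prey = 44 at step 1

Answer: 44 1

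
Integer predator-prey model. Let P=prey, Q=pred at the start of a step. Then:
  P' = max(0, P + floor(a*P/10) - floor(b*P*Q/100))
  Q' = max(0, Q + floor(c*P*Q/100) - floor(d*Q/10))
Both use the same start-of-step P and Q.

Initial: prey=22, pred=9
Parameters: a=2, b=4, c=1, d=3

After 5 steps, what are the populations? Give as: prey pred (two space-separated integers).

Answer: 15 4

Derivation:
Step 1: prey: 22+4-7=19; pred: 9+1-2=8
Step 2: prey: 19+3-6=16; pred: 8+1-2=7
Step 3: prey: 16+3-4=15; pred: 7+1-2=6
Step 4: prey: 15+3-3=15; pred: 6+0-1=5
Step 5: prey: 15+3-3=15; pred: 5+0-1=4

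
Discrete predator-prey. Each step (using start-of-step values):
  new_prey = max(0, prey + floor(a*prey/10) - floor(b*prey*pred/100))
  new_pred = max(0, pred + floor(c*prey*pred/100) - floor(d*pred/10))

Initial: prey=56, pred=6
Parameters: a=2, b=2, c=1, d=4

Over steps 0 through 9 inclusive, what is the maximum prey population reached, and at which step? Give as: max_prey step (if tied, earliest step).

Step 1: prey: 56+11-6=61; pred: 6+3-2=7
Step 2: prey: 61+12-8=65; pred: 7+4-2=9
Step 3: prey: 65+13-11=67; pred: 9+5-3=11
Step 4: prey: 67+13-14=66; pred: 11+7-4=14
Step 5: prey: 66+13-18=61; pred: 14+9-5=18
Step 6: prey: 61+12-21=52; pred: 18+10-7=21
Step 7: prey: 52+10-21=41; pred: 21+10-8=23
Step 8: prey: 41+8-18=31; pred: 23+9-9=23
Step 9: prey: 31+6-14=23; pred: 23+7-9=21
Max prey = 67 at step 3

Answer: 67 3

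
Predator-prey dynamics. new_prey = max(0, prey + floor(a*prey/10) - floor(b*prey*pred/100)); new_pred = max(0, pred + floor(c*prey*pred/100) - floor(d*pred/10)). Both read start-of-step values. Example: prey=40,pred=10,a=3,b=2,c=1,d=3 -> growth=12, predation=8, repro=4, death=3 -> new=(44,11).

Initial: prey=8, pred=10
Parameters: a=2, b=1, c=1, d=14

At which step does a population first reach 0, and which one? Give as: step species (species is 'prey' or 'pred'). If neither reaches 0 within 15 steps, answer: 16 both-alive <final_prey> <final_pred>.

Answer: 1 pred

Derivation:
Step 1: prey: 8+1-0=9; pred: 10+0-14=0
First extinction: pred at step 1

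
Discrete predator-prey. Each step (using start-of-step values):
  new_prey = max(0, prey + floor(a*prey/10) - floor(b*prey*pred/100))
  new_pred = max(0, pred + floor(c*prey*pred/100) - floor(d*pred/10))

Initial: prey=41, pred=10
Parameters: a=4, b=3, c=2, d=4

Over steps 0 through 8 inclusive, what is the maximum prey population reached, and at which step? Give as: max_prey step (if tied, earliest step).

Answer: 45 1

Derivation:
Step 1: prey: 41+16-12=45; pred: 10+8-4=14
Step 2: prey: 45+18-18=45; pred: 14+12-5=21
Step 3: prey: 45+18-28=35; pred: 21+18-8=31
Step 4: prey: 35+14-32=17; pred: 31+21-12=40
Step 5: prey: 17+6-20=3; pred: 40+13-16=37
Step 6: prey: 3+1-3=1; pred: 37+2-14=25
Step 7: prey: 1+0-0=1; pred: 25+0-10=15
Step 8: prey: 1+0-0=1; pred: 15+0-6=9
Max prey = 45 at step 1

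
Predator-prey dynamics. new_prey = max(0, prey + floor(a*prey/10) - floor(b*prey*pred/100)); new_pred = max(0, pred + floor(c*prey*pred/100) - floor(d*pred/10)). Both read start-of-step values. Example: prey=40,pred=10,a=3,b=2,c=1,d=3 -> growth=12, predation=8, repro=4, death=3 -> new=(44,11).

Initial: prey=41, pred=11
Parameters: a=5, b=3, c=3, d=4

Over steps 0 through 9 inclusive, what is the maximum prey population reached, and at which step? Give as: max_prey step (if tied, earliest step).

Answer: 48 1

Derivation:
Step 1: prey: 41+20-13=48; pred: 11+13-4=20
Step 2: prey: 48+24-28=44; pred: 20+28-8=40
Step 3: prey: 44+22-52=14; pred: 40+52-16=76
Step 4: prey: 14+7-31=0; pred: 76+31-30=77
Step 5: prey: 0+0-0=0; pred: 77+0-30=47
Step 6: prey: 0+0-0=0; pred: 47+0-18=29
Step 7: prey: 0+0-0=0; pred: 29+0-11=18
Step 8: prey: 0+0-0=0; pred: 18+0-7=11
Step 9: prey: 0+0-0=0; pred: 11+0-4=7
Max prey = 48 at step 1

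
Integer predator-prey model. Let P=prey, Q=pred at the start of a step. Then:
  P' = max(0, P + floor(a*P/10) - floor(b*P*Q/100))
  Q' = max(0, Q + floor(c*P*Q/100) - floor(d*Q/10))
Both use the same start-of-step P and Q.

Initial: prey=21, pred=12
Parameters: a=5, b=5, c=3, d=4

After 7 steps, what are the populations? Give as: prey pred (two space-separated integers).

Step 1: prey: 21+10-12=19; pred: 12+7-4=15
Step 2: prey: 19+9-14=14; pred: 15+8-6=17
Step 3: prey: 14+7-11=10; pred: 17+7-6=18
Step 4: prey: 10+5-9=6; pred: 18+5-7=16
Step 5: prey: 6+3-4=5; pred: 16+2-6=12
Step 6: prey: 5+2-3=4; pred: 12+1-4=9
Step 7: prey: 4+2-1=5; pred: 9+1-3=7

Answer: 5 7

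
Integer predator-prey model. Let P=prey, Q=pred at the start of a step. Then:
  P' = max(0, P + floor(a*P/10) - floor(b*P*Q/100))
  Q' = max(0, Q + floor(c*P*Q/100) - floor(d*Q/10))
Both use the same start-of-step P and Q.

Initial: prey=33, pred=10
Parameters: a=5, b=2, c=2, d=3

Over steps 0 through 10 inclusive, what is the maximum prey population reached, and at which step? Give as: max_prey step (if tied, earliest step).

Step 1: prey: 33+16-6=43; pred: 10+6-3=13
Step 2: prey: 43+21-11=53; pred: 13+11-3=21
Step 3: prey: 53+26-22=57; pred: 21+22-6=37
Step 4: prey: 57+28-42=43; pred: 37+42-11=68
Step 5: prey: 43+21-58=6; pred: 68+58-20=106
Step 6: prey: 6+3-12=0; pred: 106+12-31=87
Step 7: prey: 0+0-0=0; pred: 87+0-26=61
Step 8: prey: 0+0-0=0; pred: 61+0-18=43
Step 9: prey: 0+0-0=0; pred: 43+0-12=31
Step 10: prey: 0+0-0=0; pred: 31+0-9=22
Max prey = 57 at step 3

Answer: 57 3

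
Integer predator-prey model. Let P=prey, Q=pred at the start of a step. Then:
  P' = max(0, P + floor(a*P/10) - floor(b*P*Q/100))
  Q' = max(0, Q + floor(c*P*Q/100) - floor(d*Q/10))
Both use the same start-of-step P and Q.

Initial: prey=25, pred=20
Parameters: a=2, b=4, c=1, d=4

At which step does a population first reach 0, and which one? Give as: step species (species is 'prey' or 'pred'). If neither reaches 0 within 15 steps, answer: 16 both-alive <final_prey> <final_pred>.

Answer: 16 both-alive 19 2

Derivation:
Step 1: prey: 25+5-20=10; pred: 20+5-8=17
Step 2: prey: 10+2-6=6; pred: 17+1-6=12
Step 3: prey: 6+1-2=5; pred: 12+0-4=8
Step 4: prey: 5+1-1=5; pred: 8+0-3=5
Step 5: prey: 5+1-1=5; pred: 5+0-2=3
Step 6: prey: 5+1-0=6; pred: 3+0-1=2
Step 7: prey: 6+1-0=7; pred: 2+0-0=2
Step 8: prey: 7+1-0=8; pred: 2+0-0=2
Step 9: prey: 8+1-0=9; pred: 2+0-0=2
Step 10: prey: 9+1-0=10; pred: 2+0-0=2
Step 11: prey: 10+2-0=12; pred: 2+0-0=2
Step 12: prey: 12+2-0=14; pred: 2+0-0=2
Step 13: prey: 14+2-1=15; pred: 2+0-0=2
Step 14: prey: 15+3-1=17; pred: 2+0-0=2
Step 15: prey: 17+3-1=19; pred: 2+0-0=2
No extinction within 15 steps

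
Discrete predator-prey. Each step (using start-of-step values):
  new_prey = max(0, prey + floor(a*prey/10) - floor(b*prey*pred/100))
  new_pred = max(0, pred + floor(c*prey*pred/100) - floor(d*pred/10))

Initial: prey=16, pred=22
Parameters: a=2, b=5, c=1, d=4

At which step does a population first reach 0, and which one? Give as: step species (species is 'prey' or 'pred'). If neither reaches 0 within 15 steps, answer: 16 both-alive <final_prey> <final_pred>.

Step 1: prey: 16+3-17=2; pred: 22+3-8=17
Step 2: prey: 2+0-1=1; pred: 17+0-6=11
Step 3: prey: 1+0-0=1; pred: 11+0-4=7
Step 4: prey: 1+0-0=1; pred: 7+0-2=5
Step 5: prey: 1+0-0=1; pred: 5+0-2=3
Step 6: prey: 1+0-0=1; pred: 3+0-1=2
Step 7: prey: 1+0-0=1; pred: 2+0-0=2
Steps 8-15: state stable at prey=1, pred=2 (no change)
No extinction within 15 steps

Answer: 16 both-alive 1 2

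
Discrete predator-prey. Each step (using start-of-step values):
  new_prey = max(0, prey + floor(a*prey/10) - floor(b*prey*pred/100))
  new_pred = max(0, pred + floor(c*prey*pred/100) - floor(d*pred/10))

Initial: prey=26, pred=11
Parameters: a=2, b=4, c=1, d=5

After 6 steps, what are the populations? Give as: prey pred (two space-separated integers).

Step 1: prey: 26+5-11=20; pred: 11+2-5=8
Step 2: prey: 20+4-6=18; pred: 8+1-4=5
Step 3: prey: 18+3-3=18; pred: 5+0-2=3
Step 4: prey: 18+3-2=19; pred: 3+0-1=2
Step 5: prey: 19+3-1=21; pred: 2+0-1=1
Step 6: prey: 21+4-0=25; pred: 1+0-0=1

Answer: 25 1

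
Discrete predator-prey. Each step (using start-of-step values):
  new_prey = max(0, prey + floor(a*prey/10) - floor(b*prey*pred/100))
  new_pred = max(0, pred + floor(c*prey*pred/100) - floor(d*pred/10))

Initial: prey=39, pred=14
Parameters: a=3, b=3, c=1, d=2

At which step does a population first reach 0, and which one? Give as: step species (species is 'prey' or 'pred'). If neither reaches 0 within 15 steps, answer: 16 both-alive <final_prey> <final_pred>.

Step 1: prey: 39+11-16=34; pred: 14+5-2=17
Step 2: prey: 34+10-17=27; pred: 17+5-3=19
Step 3: prey: 27+8-15=20; pred: 19+5-3=21
Step 4: prey: 20+6-12=14; pred: 21+4-4=21
Step 5: prey: 14+4-8=10; pred: 21+2-4=19
Step 6: prey: 10+3-5=8; pred: 19+1-3=17
Step 7: prey: 8+2-4=6; pred: 17+1-3=15
Step 8: prey: 6+1-2=5; pred: 15+0-3=12
Step 9: prey: 5+1-1=5; pred: 12+0-2=10
Step 10: prey: 5+1-1=5; pred: 10+0-2=8
Step 11: prey: 5+1-1=5; pred: 8+0-1=7
Step 12: prey: 5+1-1=5; pred: 7+0-1=6
Step 13: prey: 5+1-0=6; pred: 6+0-1=5
Step 14: prey: 6+1-0=7; pred: 5+0-1=4
Step 15: prey: 7+2-0=9; pred: 4+0-0=4
No extinction within 15 steps

Answer: 16 both-alive 9 4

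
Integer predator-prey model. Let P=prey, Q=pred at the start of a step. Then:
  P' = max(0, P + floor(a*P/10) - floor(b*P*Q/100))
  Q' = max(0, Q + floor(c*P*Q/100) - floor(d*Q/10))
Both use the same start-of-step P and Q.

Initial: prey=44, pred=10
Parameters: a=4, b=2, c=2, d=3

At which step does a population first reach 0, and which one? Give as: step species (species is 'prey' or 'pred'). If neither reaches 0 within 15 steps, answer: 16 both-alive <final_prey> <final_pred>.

Step 1: prey: 44+17-8=53; pred: 10+8-3=15
Step 2: prey: 53+21-15=59; pred: 15+15-4=26
Step 3: prey: 59+23-30=52; pred: 26+30-7=49
Step 4: prey: 52+20-50=22; pred: 49+50-14=85
Step 5: prey: 22+8-37=0; pred: 85+37-25=97
First extinction: prey at step 5

Answer: 5 prey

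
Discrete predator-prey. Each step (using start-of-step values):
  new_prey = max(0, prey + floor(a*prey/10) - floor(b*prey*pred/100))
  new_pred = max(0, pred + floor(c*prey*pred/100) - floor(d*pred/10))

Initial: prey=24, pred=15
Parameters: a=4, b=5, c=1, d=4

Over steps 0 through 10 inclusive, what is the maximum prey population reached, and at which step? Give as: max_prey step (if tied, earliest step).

Step 1: prey: 24+9-18=15; pred: 15+3-6=12
Step 2: prey: 15+6-9=12; pred: 12+1-4=9
Step 3: prey: 12+4-5=11; pred: 9+1-3=7
Step 4: prey: 11+4-3=12; pred: 7+0-2=5
Step 5: prey: 12+4-3=13; pred: 5+0-2=3
Step 6: prey: 13+5-1=17; pred: 3+0-1=2
Step 7: prey: 17+6-1=22; pred: 2+0-0=2
Step 8: prey: 22+8-2=28; pred: 2+0-0=2
Step 9: prey: 28+11-2=37; pred: 2+0-0=2
Step 10: prey: 37+14-3=48; pred: 2+0-0=2
Max prey = 48 at step 10

Answer: 48 10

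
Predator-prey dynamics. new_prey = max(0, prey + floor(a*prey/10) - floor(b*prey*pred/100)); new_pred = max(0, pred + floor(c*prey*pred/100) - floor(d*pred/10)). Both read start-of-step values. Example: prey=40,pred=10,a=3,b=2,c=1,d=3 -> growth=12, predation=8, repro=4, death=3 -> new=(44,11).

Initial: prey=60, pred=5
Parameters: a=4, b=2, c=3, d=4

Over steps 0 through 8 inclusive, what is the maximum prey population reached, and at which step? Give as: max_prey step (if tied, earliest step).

Answer: 91 2

Derivation:
Step 1: prey: 60+24-6=78; pred: 5+9-2=12
Step 2: prey: 78+31-18=91; pred: 12+28-4=36
Step 3: prey: 91+36-65=62; pred: 36+98-14=120
Step 4: prey: 62+24-148=0; pred: 120+223-48=295
Step 5: prey: 0+0-0=0; pred: 295+0-118=177
Step 6: prey: 0+0-0=0; pred: 177+0-70=107
Step 7: prey: 0+0-0=0; pred: 107+0-42=65
Step 8: prey: 0+0-0=0; pred: 65+0-26=39
Max prey = 91 at step 2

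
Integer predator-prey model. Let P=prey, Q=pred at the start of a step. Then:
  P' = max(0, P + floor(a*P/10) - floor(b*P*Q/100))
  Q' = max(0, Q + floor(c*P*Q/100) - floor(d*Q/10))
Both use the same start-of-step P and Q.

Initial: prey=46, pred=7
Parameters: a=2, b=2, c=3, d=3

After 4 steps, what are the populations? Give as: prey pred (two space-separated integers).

Step 1: prey: 46+9-6=49; pred: 7+9-2=14
Step 2: prey: 49+9-13=45; pred: 14+20-4=30
Step 3: prey: 45+9-27=27; pred: 30+40-9=61
Step 4: prey: 27+5-32=0; pred: 61+49-18=92

Answer: 0 92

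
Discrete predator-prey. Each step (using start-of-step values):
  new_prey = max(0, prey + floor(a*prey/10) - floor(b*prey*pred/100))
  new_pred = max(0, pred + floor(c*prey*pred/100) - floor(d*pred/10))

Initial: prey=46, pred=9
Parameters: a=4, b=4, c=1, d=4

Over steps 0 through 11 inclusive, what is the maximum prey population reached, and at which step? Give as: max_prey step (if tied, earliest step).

Step 1: prey: 46+18-16=48; pred: 9+4-3=10
Step 2: prey: 48+19-19=48; pred: 10+4-4=10
Step 3: prey: 48+19-19=48; pred: 10+4-4=10
Step 4: prey: 48+19-19=48; pred: 10+4-4=10
Step 5: prey: 48+19-19=48; pred: 10+4-4=10
Step 6: prey: 48+19-19=48; pred: 10+4-4=10
Step 7: prey: 48+19-19=48; pred: 10+4-4=10
Step 8: prey: 48+19-19=48; pred: 10+4-4=10
Step 9: prey: 48+19-19=48; pred: 10+4-4=10
Step 10: prey: 48+19-19=48; pred: 10+4-4=10
Step 11: prey: 48+19-19=48; pred: 10+4-4=10
Max prey = 48 at step 1

Answer: 48 1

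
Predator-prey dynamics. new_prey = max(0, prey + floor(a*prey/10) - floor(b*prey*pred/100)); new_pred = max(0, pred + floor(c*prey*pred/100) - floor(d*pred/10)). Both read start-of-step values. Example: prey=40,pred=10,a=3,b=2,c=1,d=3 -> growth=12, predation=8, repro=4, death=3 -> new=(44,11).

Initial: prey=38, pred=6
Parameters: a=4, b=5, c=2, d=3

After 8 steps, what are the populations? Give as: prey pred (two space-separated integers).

Answer: 0 9

Derivation:
Step 1: prey: 38+15-11=42; pred: 6+4-1=9
Step 2: prey: 42+16-18=40; pred: 9+7-2=14
Step 3: prey: 40+16-28=28; pred: 14+11-4=21
Step 4: prey: 28+11-29=10; pred: 21+11-6=26
Step 5: prey: 10+4-13=1; pred: 26+5-7=24
Step 6: prey: 1+0-1=0; pred: 24+0-7=17
Step 7: prey: 0+0-0=0; pred: 17+0-5=12
Step 8: prey: 0+0-0=0; pred: 12+0-3=9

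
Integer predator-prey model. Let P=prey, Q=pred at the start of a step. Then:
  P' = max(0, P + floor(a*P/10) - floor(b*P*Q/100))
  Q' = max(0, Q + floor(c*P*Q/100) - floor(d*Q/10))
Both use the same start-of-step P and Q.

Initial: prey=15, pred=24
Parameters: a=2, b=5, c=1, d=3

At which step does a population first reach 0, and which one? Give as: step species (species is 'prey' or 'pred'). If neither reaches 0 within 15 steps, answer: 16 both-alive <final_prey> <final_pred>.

Answer: 1 prey

Derivation:
Step 1: prey: 15+3-18=0; pred: 24+3-7=20
First extinction: prey at step 1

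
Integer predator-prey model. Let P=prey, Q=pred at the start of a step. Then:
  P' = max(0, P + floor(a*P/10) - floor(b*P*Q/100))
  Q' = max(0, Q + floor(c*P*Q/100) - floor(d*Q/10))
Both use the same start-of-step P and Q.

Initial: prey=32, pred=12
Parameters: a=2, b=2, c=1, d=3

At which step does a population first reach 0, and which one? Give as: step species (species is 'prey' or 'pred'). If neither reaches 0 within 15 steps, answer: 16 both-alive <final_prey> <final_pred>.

Answer: 16 both-alive 27 6

Derivation:
Step 1: prey: 32+6-7=31; pred: 12+3-3=12
Step 2: prey: 31+6-7=30; pred: 12+3-3=12
Step 3: prey: 30+6-7=29; pred: 12+3-3=12
Step 4: prey: 29+5-6=28; pred: 12+3-3=12
Step 5: prey: 28+5-6=27; pred: 12+3-3=12
Step 6: prey: 27+5-6=26; pred: 12+3-3=12
Step 7: prey: 26+5-6=25; pred: 12+3-3=12
Step 8: prey: 25+5-6=24; pred: 12+3-3=12
Step 9: prey: 24+4-5=23; pred: 12+2-3=11
Step 10: prey: 23+4-5=22; pred: 11+2-3=10
Step 11: prey: 22+4-4=22; pred: 10+2-3=9
Step 12: prey: 22+4-3=23; pred: 9+1-2=8
Step 13: prey: 23+4-3=24; pred: 8+1-2=7
Step 14: prey: 24+4-3=25; pred: 7+1-2=6
Step 15: prey: 25+5-3=27; pred: 6+1-1=6
No extinction within 15 steps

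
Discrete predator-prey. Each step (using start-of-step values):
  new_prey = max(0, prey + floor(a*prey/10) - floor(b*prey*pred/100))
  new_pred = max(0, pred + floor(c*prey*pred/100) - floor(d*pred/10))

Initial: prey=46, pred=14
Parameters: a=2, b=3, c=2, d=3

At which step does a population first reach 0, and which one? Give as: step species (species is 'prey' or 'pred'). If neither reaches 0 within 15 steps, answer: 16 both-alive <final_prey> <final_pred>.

Answer: 16 both-alive 1 3

Derivation:
Step 1: prey: 46+9-19=36; pred: 14+12-4=22
Step 2: prey: 36+7-23=20; pred: 22+15-6=31
Step 3: prey: 20+4-18=6; pred: 31+12-9=34
Step 4: prey: 6+1-6=1; pred: 34+4-10=28
Step 5: prey: 1+0-0=1; pred: 28+0-8=20
Step 6: prey: 1+0-0=1; pred: 20+0-6=14
Step 7: prey: 1+0-0=1; pred: 14+0-4=10
Step 8: prey: 1+0-0=1; pred: 10+0-3=7
Step 9: prey: 1+0-0=1; pred: 7+0-2=5
Step 10: prey: 1+0-0=1; pred: 5+0-1=4
Step 11: prey: 1+0-0=1; pred: 4+0-1=3
Step 12: prey: 1+0-0=1; pred: 3+0-0=3
Steps 13-15: state stable at prey=1, pred=3 (no change)
No extinction within 15 steps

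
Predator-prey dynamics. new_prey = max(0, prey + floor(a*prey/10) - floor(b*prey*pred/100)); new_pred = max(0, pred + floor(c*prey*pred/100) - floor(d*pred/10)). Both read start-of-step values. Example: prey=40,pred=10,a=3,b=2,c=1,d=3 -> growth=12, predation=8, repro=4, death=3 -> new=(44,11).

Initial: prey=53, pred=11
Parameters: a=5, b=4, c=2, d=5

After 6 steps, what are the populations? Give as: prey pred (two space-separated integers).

Step 1: prey: 53+26-23=56; pred: 11+11-5=17
Step 2: prey: 56+28-38=46; pred: 17+19-8=28
Step 3: prey: 46+23-51=18; pred: 28+25-14=39
Step 4: prey: 18+9-28=0; pred: 39+14-19=34
Step 5: prey: 0+0-0=0; pred: 34+0-17=17
Step 6: prey: 0+0-0=0; pred: 17+0-8=9

Answer: 0 9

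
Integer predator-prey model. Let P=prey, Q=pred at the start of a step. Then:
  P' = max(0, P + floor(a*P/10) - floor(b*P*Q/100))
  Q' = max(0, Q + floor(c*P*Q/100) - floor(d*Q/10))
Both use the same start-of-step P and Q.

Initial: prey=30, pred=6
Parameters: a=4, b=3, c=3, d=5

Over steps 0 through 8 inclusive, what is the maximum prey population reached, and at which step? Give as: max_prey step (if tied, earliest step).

Step 1: prey: 30+12-5=37; pred: 6+5-3=8
Step 2: prey: 37+14-8=43; pred: 8+8-4=12
Step 3: prey: 43+17-15=45; pred: 12+15-6=21
Step 4: prey: 45+18-28=35; pred: 21+28-10=39
Step 5: prey: 35+14-40=9; pred: 39+40-19=60
Step 6: prey: 9+3-16=0; pred: 60+16-30=46
Step 7: prey: 0+0-0=0; pred: 46+0-23=23
Step 8: prey: 0+0-0=0; pred: 23+0-11=12
Max prey = 45 at step 3

Answer: 45 3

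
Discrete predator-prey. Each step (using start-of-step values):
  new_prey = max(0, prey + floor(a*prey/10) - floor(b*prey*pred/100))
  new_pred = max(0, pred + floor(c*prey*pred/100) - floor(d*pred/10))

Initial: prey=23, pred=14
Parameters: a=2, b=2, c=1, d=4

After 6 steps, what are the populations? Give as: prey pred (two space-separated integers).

Step 1: prey: 23+4-6=21; pred: 14+3-5=12
Step 2: prey: 21+4-5=20; pred: 12+2-4=10
Step 3: prey: 20+4-4=20; pred: 10+2-4=8
Step 4: prey: 20+4-3=21; pred: 8+1-3=6
Step 5: prey: 21+4-2=23; pred: 6+1-2=5
Step 6: prey: 23+4-2=25; pred: 5+1-2=4

Answer: 25 4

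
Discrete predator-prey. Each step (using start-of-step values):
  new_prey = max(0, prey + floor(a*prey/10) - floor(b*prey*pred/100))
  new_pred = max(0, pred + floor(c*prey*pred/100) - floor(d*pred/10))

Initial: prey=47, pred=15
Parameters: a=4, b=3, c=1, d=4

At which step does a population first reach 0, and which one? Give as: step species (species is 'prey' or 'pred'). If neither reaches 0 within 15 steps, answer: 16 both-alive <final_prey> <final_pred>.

Answer: 16 both-alive 72 11

Derivation:
Step 1: prey: 47+18-21=44; pred: 15+7-6=16
Step 2: prey: 44+17-21=40; pred: 16+7-6=17
Step 3: prey: 40+16-20=36; pred: 17+6-6=17
Step 4: prey: 36+14-18=32; pred: 17+6-6=17
Step 5: prey: 32+12-16=28; pred: 17+5-6=16
Step 6: prey: 28+11-13=26; pred: 16+4-6=14
Step 7: prey: 26+10-10=26; pred: 14+3-5=12
Step 8: prey: 26+10-9=27; pred: 12+3-4=11
Step 9: prey: 27+10-8=29; pred: 11+2-4=9
Step 10: prey: 29+11-7=33; pred: 9+2-3=8
Step 11: prey: 33+13-7=39; pred: 8+2-3=7
Step 12: prey: 39+15-8=46; pred: 7+2-2=7
Step 13: prey: 46+18-9=55; pred: 7+3-2=8
Step 14: prey: 55+22-13=64; pred: 8+4-3=9
Step 15: prey: 64+25-17=72; pred: 9+5-3=11
No extinction within 15 steps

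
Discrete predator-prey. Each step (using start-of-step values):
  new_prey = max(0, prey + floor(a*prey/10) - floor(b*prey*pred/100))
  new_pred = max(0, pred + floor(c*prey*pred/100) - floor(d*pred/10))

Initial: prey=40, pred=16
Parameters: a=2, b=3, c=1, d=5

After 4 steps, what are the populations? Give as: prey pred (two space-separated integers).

Step 1: prey: 40+8-19=29; pred: 16+6-8=14
Step 2: prey: 29+5-12=22; pred: 14+4-7=11
Step 3: prey: 22+4-7=19; pred: 11+2-5=8
Step 4: prey: 19+3-4=18; pred: 8+1-4=5

Answer: 18 5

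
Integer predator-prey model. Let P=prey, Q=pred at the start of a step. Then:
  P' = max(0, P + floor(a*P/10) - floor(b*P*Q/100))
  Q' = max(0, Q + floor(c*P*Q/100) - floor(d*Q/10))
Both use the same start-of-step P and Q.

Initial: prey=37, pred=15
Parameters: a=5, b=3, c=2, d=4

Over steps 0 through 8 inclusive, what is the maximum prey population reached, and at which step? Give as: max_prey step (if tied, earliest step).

Answer: 39 1

Derivation:
Step 1: prey: 37+18-16=39; pred: 15+11-6=20
Step 2: prey: 39+19-23=35; pred: 20+15-8=27
Step 3: prey: 35+17-28=24; pred: 27+18-10=35
Step 4: prey: 24+12-25=11; pred: 35+16-14=37
Step 5: prey: 11+5-12=4; pred: 37+8-14=31
Step 6: prey: 4+2-3=3; pred: 31+2-12=21
Step 7: prey: 3+1-1=3; pred: 21+1-8=14
Step 8: prey: 3+1-1=3; pred: 14+0-5=9
Max prey = 39 at step 1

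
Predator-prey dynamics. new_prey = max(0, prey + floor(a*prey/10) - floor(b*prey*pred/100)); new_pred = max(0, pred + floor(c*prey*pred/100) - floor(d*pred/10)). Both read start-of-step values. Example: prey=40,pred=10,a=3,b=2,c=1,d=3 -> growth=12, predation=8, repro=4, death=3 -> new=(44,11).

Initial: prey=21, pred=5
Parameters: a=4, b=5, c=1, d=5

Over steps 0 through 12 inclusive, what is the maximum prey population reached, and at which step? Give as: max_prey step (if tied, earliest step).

Step 1: prey: 21+8-5=24; pred: 5+1-2=4
Step 2: prey: 24+9-4=29; pred: 4+0-2=2
Step 3: prey: 29+11-2=38; pred: 2+0-1=1
Step 4: prey: 38+15-1=52; pred: 1+0-0=1
Step 5: prey: 52+20-2=70; pred: 1+0-0=1
Step 6: prey: 70+28-3=95; pred: 1+0-0=1
Step 7: prey: 95+38-4=129; pred: 1+0-0=1
Step 8: prey: 129+51-6=174; pred: 1+1-0=2
Step 9: prey: 174+69-17=226; pred: 2+3-1=4
Step 10: prey: 226+90-45=271; pred: 4+9-2=11
Step 11: prey: 271+108-149=230; pred: 11+29-5=35
Step 12: prey: 230+92-402=0; pred: 35+80-17=98
Max prey = 271 at step 10

Answer: 271 10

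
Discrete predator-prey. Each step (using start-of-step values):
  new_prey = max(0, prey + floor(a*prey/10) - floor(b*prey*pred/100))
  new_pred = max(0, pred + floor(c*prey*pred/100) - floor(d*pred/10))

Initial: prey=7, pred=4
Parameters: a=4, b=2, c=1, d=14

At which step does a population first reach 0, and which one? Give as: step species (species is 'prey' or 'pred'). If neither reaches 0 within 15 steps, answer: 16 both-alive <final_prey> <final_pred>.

Answer: 1 pred

Derivation:
Step 1: prey: 7+2-0=9; pred: 4+0-5=0
First extinction: pred at step 1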